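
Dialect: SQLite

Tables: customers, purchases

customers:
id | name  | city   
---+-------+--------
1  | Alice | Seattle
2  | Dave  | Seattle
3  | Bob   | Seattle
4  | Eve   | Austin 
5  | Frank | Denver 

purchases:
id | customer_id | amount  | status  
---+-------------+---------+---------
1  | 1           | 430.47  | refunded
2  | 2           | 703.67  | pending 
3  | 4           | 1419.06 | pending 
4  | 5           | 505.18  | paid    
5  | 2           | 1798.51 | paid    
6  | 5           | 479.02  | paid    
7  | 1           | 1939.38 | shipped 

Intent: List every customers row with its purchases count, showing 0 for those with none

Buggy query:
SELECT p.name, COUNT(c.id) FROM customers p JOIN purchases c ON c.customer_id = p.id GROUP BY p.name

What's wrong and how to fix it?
Bug: An inner join excludes parents with zero children

Fix: Switch to LEFT JOIN to retain unmatched parent rows

Corrected query:
SELECT p.name, COUNT(c.id) FROM customers p LEFT JOIN purchases c ON c.customer_id = p.id GROUP BY p.name

Result:
name  | COUNT(c.id)
------+------------
Alice | 2          
Bob   | 0          
Dave  | 2          
Eve   | 1          
Frank | 2          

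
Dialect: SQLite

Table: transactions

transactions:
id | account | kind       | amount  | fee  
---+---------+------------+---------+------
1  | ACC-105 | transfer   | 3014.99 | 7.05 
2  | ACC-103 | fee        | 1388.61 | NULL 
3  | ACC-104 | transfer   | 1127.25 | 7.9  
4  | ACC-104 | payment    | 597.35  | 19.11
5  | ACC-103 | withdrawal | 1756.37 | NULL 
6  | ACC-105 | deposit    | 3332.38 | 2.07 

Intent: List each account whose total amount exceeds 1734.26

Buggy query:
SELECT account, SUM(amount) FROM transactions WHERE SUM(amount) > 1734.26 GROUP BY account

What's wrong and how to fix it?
Bug: SUM(amount) is an aggregate, but WHERE filters rows before aggregation

Fix: Move the aggregate condition to a HAVING clause

Corrected query:
SELECT account, SUM(amount) FROM transactions GROUP BY account HAVING SUM(amount) > 1734.26

Result:
account | SUM(amount)
--------+------------
ACC-103 | 3144.98    
ACC-105 | 6347.37    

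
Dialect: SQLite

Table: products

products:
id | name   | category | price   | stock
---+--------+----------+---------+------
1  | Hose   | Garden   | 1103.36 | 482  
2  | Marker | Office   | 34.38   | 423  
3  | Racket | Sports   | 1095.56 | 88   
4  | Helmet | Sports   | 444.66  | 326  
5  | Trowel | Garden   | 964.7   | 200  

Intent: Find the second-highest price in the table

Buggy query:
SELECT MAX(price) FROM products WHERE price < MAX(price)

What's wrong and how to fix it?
Bug: The inner MAX is an aggregate inside WHERE, which is not allowed

Fix: Compute the overall MAX in a subquery, then take MAX of rows below it

Corrected query:
SELECT MAX(price) FROM products WHERE price < (SELECT MAX(price) FROM products)

Result:
MAX(price)
----------
1095.56   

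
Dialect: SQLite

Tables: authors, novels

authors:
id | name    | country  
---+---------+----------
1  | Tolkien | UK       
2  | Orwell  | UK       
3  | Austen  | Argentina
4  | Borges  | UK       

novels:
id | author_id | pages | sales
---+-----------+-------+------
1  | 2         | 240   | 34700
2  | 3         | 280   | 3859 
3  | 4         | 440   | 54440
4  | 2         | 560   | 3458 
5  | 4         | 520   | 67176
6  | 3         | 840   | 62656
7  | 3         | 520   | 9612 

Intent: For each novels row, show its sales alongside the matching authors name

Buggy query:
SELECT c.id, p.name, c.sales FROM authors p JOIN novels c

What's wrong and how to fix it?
Bug: Missing join condition: each novels row is matched to all authors rows instead of just its own

Fix: Specify the join condition linking the foreign key to the parent id

Corrected query:
SELECT c.id, p.name, c.sales FROM authors p JOIN novels c ON c.author_id = p.id

Result:
id | name   | sales
---+--------+------
1  | Orwell | 34700
2  | Austen | 3859 
3  | Borges | 54440
4  | Orwell | 3458 
5  | Borges | 67176
6  | Austen | 62656
7  | Austen | 9612 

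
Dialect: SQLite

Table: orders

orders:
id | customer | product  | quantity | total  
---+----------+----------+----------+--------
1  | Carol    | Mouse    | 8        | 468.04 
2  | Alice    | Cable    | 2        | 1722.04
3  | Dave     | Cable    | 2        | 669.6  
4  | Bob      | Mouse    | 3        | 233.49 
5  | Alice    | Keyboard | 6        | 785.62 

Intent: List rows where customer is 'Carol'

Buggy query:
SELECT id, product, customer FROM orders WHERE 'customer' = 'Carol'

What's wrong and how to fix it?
Bug: 'customer' in single quotes is a string literal, not the column; the comparison is literal-vs-literal and never true

Fix: Remove the quotes around the column name (or use double quotes for an identifier)

Corrected query:
SELECT id, product, customer FROM orders WHERE customer = 'Carol'

Result:
id | product | customer
---+---------+---------
1  | Mouse   | Carol   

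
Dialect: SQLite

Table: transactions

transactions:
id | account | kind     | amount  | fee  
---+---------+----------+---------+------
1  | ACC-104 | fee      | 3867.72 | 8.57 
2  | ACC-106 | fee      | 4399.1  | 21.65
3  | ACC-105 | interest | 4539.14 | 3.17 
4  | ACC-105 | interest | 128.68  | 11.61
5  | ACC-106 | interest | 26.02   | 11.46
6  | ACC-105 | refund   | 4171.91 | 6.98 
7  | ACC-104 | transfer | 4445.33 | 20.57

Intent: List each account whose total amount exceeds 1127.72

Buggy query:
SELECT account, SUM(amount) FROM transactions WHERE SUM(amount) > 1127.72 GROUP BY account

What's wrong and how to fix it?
Bug: SUM(amount) is an aggregate, but WHERE filters rows before aggregation

Fix: Use HAVING (which filters groups after aggregation) instead of WHERE

Corrected query:
SELECT account, SUM(amount) FROM transactions GROUP BY account HAVING SUM(amount) > 1127.72

Result:
account | SUM(amount)
--------+------------
ACC-104 | 8313.05    
ACC-105 | 8839.73    
ACC-106 | 4425.12    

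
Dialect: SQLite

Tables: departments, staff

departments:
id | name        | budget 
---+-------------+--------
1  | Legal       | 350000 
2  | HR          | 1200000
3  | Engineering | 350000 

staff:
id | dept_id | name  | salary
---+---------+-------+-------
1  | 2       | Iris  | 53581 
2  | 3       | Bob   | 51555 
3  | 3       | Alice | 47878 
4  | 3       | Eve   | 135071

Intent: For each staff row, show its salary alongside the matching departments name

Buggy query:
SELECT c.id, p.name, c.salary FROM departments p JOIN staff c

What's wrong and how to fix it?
Bug: JOIN with no ON clause produces a cartesian product; every staff row pairs with every departments row

Fix: Specify the join condition linking the foreign key to the parent id

Corrected query:
SELECT c.id, p.name, c.salary FROM departments p JOIN staff c ON c.dept_id = p.id

Result:
id | name        | salary
---+-------------+-------
1  | HR          | 53581 
2  | Engineering | 51555 
3  | Engineering | 47878 
4  | Engineering | 135071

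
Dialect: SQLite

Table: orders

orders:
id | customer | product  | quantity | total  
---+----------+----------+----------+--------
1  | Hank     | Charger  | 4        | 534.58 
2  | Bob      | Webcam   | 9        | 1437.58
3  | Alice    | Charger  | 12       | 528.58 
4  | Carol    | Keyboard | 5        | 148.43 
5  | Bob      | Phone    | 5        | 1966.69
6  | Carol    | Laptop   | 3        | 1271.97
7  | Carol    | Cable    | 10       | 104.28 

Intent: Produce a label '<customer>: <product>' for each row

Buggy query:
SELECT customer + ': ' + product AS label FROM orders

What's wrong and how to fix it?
Bug: SQLite uses || for string concatenation; + coerces text to numbers (yielding 0)

Fix: Use the || operator for string concatenation

Corrected query:
SELECT customer || ': ' || product AS label FROM orders

Result:
label          
---------------
Hank: Charger  
Bob: Webcam    
Alice: Charger 
Carol: Keyboard
Bob: Phone     
Carol: Laptop  
Carol: Cable   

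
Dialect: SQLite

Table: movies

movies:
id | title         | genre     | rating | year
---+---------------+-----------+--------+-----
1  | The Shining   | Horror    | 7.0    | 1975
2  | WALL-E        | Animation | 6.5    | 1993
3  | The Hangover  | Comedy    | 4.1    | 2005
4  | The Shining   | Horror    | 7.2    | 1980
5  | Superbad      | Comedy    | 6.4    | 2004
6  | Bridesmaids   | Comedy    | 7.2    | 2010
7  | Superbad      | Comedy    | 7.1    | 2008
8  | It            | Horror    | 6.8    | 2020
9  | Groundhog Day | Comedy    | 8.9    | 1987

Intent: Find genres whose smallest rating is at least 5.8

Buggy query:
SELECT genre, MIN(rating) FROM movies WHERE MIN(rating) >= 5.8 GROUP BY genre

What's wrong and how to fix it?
Bug: MIN() in WHERE is a misuse of aggregate

Fix: Use HAVING for the per-group MIN condition

Corrected query:
SELECT genre, MIN(rating) FROM movies GROUP BY genre HAVING MIN(rating) >= 5.8

Result:
genre     | MIN(rating)
----------+------------
Animation | 6.5        
Horror    | 6.8        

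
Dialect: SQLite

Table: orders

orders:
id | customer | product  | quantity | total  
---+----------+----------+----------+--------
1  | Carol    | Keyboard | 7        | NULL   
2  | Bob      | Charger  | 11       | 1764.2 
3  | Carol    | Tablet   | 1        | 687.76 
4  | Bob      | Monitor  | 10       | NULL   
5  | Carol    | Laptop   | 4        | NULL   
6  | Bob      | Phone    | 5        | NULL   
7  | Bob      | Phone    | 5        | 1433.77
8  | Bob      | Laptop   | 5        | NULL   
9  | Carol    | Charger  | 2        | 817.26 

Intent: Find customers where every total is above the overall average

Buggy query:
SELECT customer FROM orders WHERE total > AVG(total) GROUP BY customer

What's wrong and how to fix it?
Bug: AVG() is an aggregate; it can't sit directly in WHERE

Fix: Compute the overall average in a scalar subquery and compare each group's MIN against it in HAVING

Corrected query:
SELECT customer FROM orders GROUP BY customer HAVING MIN(total) > (SELECT AVG(total) FROM orders)

Result:
customer
--------
Bob     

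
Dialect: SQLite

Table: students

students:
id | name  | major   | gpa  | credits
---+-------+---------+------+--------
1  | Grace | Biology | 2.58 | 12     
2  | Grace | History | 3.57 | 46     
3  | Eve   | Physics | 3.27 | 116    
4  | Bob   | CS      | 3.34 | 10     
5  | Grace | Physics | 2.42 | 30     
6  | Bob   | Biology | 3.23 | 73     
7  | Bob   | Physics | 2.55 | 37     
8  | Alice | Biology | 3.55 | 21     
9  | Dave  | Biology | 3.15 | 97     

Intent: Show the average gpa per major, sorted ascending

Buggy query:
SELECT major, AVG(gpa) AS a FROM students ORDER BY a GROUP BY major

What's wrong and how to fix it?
Bug: GROUP BY must precede ORDER BY

Fix: Reorder: SELECT … FROM … GROUP BY … ORDER BY …

Corrected query:
SELECT major, AVG(gpa) AS a FROM students GROUP BY major ORDER BY a

Result:
major   | a       
--------+---------
Physics | 2.746667
Biology | 3.1275  
CS      | 3.34    
History | 3.57    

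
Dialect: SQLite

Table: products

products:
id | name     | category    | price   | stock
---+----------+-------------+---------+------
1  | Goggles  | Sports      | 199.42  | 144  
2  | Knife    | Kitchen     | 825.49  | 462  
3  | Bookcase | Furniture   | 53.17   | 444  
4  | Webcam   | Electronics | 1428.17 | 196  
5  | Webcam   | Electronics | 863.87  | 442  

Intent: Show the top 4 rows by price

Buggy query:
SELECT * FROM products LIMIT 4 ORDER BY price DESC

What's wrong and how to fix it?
Bug: LIMIT must come after ORDER BY

Fix: Sort with ORDER BY, then apply LIMIT

Corrected query:
SELECT * FROM products ORDER BY price DESC LIMIT 4

Result:
id | name    | category    | price   | stock
---+---------+-------------+---------+------
4  | Webcam  | Electronics | 1428.17 | 196  
5  | Webcam  | Electronics | 863.87  | 442  
2  | Knife   | Kitchen     | 825.49  | 462  
1  | Goggles | Sports      | 199.42  | 144  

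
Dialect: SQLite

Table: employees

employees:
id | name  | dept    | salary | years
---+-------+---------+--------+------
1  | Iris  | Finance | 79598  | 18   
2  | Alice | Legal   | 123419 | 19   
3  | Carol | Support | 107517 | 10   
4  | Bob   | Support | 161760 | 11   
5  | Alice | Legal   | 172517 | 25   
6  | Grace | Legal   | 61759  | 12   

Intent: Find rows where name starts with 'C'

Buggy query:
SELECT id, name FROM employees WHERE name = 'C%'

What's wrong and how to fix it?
Bug: Wildcards only work with LIKE; '=' treats '%' as a literal character

Fix: Replace '=' with LIKE so 'C%' is treated as a pattern

Corrected query:
SELECT id, name FROM employees WHERE name LIKE 'C%'

Result:
id | name 
---+------
3  | Carol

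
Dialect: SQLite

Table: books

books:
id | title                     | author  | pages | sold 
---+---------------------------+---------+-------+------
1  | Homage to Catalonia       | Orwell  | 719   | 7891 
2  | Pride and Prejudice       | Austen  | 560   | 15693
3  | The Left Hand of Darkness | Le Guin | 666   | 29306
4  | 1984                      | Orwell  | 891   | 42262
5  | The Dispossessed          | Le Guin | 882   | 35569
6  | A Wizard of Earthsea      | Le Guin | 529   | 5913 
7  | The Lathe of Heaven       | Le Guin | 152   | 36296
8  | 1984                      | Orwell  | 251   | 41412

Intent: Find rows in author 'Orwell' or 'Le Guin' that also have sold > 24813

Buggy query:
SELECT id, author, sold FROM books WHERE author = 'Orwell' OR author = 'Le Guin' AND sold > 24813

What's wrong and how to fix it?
Bug: Without parentheses, AND is evaluated before OR, so the sold filter only applies to the 'Le Guin' branch

Fix: Add parentheses around the OR so the AND applies to both alternatives

Corrected query:
SELECT id, author, sold FROM books WHERE (author = 'Orwell' OR author = 'Le Guin') AND sold > 24813

Result:
id | author  | sold 
---+---------+------
3  | Le Guin | 29306
4  | Orwell  | 42262
5  | Le Guin | 35569
7  | Le Guin | 36296
8  | Orwell  | 41412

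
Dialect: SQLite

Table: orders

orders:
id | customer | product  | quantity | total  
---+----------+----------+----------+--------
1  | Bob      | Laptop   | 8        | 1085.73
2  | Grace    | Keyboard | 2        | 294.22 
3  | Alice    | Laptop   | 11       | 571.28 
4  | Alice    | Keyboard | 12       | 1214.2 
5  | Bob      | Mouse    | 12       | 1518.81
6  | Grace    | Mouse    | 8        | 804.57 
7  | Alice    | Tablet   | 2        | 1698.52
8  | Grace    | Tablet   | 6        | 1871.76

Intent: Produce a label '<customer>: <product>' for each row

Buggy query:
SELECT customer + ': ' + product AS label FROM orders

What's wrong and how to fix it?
Bug: '+' is numeric addition; on text columns SQLite converts them to 0 instead of concatenating

Fix: Use the || operator for string concatenation

Corrected query:
SELECT customer || ': ' || product AS label FROM orders

Result:
label          
---------------
Bob: Laptop    
Grace: Keyboard
Alice: Laptop  
Alice: Keyboard
Bob: Mouse     
Grace: Mouse   
Alice: Tablet  
Grace: Tablet  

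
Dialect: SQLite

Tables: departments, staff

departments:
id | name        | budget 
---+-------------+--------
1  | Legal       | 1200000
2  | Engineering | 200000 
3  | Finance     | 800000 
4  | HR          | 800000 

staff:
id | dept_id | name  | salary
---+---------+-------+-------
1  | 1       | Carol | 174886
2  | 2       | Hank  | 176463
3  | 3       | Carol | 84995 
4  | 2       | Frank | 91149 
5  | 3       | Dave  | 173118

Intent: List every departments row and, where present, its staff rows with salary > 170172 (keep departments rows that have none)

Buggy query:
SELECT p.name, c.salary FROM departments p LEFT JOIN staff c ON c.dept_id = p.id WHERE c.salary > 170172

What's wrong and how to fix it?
Bug: A WHERE condition on the right-hand table after LEFT JOIN drops unmatched parents

Fix: Move the right-table condition into the ON clause so unmatched parents are kept

Corrected query:
SELECT p.name, c.salary FROM departments p LEFT JOIN staff c ON c.dept_id = p.id AND c.salary > 170172

Result:
name        | salary
------------+-------
Legal       | 174886
Engineering | 176463
Finance     | 173118
HR          | NULL  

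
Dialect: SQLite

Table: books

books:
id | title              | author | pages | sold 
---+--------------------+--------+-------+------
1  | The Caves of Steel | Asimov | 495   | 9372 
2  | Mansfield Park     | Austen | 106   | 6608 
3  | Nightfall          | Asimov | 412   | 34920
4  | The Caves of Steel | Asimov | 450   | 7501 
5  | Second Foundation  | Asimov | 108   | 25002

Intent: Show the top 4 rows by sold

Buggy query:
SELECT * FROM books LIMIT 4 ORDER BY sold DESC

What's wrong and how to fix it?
Bug: LIMIT must come after ORDER BY

Fix: Swap the clauses: ORDER BY first, then LIMIT

Corrected query:
SELECT * FROM books ORDER BY sold DESC LIMIT 4

Result:
id | title              | author | pages | sold 
---+--------------------+--------+-------+------
3  | Nightfall          | Asimov | 412   | 34920
5  | Second Foundation  | Asimov | 108   | 25002
1  | The Caves of Steel | Asimov | 495   | 9372 
4  | The Caves of Steel | Asimov | 450   | 7501 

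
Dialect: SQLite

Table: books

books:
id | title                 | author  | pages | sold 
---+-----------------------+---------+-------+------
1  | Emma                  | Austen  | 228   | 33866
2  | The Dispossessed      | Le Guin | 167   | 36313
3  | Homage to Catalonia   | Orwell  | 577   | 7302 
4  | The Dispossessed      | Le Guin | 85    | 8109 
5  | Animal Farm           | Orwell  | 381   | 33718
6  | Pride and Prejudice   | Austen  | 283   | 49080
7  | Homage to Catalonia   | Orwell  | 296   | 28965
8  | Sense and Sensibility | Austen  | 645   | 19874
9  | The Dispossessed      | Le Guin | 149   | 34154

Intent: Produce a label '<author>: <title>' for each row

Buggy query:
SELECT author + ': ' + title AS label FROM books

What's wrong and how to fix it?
Bug: SQLite uses || for string concatenation; + coerces text to numbers (yielding 0)

Fix: Use the || operator for string concatenation

Corrected query:
SELECT author || ': ' || title AS label FROM books

Result:
label                        
-----------------------------
Austen: Emma                 
Le Guin: The Dispossessed    
Orwell: Homage to Catalonia  
Le Guin: The Dispossessed    
Orwell: Animal Farm          
Austen: Pride and Prejudice  
Orwell: Homage to Catalonia  
Austen: Sense and Sensibility
Le Guin: The Dispossessed    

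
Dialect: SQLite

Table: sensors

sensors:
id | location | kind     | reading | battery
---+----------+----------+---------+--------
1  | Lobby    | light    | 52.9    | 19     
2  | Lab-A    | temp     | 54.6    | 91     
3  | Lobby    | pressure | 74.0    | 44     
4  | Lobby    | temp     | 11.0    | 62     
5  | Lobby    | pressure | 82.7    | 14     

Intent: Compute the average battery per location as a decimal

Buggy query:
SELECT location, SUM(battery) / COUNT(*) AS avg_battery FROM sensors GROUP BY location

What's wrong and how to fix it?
Bug: Both operands are integers, so '/' performs integer division and truncates

Fix: Cast one side to REAL so the division keeps the fractional part

Corrected query:
SELECT location, SUM(battery) * 1.0 / COUNT(*) AS avg_battery FROM sensors GROUP BY location

Result:
location | avg_battery
---------+------------
Lab-A    | 91         
Lobby    | 34.75      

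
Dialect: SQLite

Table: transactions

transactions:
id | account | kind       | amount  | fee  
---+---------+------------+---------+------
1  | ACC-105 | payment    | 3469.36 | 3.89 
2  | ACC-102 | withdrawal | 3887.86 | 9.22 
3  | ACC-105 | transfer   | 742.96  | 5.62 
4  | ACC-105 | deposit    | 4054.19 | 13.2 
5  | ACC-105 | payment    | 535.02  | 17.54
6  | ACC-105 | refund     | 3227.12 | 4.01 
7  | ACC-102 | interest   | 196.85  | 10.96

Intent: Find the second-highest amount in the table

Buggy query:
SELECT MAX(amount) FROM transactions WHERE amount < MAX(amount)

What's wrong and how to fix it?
Bug: The inner MAX is an aggregate inside WHERE, which is not allowed

Fix: Put the inner MAX in a scalar subquery

Corrected query:
SELECT MAX(amount) FROM transactions WHERE amount < (SELECT MAX(amount) FROM transactions)

Result:
MAX(amount)
-----------
3887.86    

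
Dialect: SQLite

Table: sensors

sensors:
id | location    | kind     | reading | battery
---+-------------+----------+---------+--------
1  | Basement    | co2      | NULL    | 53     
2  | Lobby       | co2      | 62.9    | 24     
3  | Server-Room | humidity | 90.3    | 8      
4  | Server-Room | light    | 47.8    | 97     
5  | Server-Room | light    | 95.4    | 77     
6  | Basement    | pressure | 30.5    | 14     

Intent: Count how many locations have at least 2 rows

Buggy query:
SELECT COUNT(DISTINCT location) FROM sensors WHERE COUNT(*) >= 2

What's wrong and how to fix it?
Bug: WHERE filters individual rows, not groups, so a group-level COUNT is invalid there

Fix: Use a subquery that GROUPs and filters with HAVING, then count its rows

Corrected query:
SELECT COUNT(*) FROM (SELECT location FROM sensors GROUP BY location HAVING COUNT(*) >= 2)

Result:
COUNT(*)
--------
2       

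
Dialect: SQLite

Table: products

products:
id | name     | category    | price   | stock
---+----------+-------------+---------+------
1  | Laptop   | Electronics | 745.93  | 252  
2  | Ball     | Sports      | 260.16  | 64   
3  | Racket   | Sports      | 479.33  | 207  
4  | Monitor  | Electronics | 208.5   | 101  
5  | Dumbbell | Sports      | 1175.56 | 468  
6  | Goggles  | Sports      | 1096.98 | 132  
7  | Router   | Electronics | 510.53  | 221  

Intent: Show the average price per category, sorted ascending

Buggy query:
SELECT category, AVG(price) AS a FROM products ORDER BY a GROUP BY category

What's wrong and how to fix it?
Bug: GROUP BY must precede ORDER BY

Fix: Move ORDER BY to the end, after GROUP BY

Corrected query:
SELECT category, AVG(price) AS a FROM products GROUP BY category ORDER BY a

Result:
category    | a       
------------+---------
Electronics | 488.32  
Sports      | 753.0075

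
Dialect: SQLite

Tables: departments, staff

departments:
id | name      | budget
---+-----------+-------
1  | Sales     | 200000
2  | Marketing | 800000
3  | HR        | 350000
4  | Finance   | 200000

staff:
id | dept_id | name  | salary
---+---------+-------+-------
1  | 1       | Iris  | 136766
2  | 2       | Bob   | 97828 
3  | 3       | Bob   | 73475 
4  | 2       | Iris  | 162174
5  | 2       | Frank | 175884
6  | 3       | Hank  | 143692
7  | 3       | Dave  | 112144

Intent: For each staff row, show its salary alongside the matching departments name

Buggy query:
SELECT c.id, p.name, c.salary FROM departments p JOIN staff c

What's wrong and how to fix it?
Bug: Missing join condition: each staff row is matched to all departments rows instead of just its own

Fix: Add ON c.dept_id = p.id to the JOIN

Corrected query:
SELECT c.id, p.name, c.salary FROM departments p JOIN staff c ON c.dept_id = p.id

Result:
id | name      | salary
---+-----------+-------
1  | Sales     | 136766
2  | Marketing | 97828 
3  | HR        | 73475 
4  | Marketing | 162174
5  | Marketing | 175884
6  | HR        | 143692
7  | HR        | 112144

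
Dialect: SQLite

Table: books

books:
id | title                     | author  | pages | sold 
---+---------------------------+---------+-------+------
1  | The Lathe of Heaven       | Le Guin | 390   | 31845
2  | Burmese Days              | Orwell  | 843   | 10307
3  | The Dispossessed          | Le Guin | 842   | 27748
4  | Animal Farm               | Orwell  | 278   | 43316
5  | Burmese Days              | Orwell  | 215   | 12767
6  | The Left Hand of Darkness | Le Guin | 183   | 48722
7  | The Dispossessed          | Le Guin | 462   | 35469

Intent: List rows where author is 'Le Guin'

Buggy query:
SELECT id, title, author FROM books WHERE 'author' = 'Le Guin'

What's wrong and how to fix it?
Bug: Single quotes denote string literals in SQL; the column name is being compared as a constant string

Fix: Remove the quotes around the column name (or use double quotes for an identifier)

Corrected query:
SELECT id, title, author FROM books WHERE author = 'Le Guin'

Result:
id | title                     | author 
---+---------------------------+--------
1  | The Lathe of Heaven       | Le Guin
3  | The Dispossessed          | Le Guin
6  | The Left Hand of Darkness | Le Guin
7  | The Dispossessed          | Le Guin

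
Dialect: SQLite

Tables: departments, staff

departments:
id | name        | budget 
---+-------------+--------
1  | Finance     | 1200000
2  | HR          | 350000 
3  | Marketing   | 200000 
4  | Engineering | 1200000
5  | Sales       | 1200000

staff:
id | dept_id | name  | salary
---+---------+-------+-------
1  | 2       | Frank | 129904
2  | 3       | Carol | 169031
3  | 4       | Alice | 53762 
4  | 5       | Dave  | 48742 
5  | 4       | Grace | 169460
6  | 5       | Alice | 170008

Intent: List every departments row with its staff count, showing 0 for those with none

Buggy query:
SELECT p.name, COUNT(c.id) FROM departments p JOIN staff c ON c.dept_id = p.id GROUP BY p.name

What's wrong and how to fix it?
Bug: INNER JOIN drops departments rows that have no matching staff rows

Fix: Switch to LEFT JOIN to retain unmatched parent rows

Corrected query:
SELECT p.name, COUNT(c.id) FROM departments p LEFT JOIN staff c ON c.dept_id = p.id GROUP BY p.name

Result:
name        | COUNT(c.id)
------------+------------
Engineering | 2          
Finance     | 0          
HR          | 1          
Marketing   | 1          
Sales       | 2          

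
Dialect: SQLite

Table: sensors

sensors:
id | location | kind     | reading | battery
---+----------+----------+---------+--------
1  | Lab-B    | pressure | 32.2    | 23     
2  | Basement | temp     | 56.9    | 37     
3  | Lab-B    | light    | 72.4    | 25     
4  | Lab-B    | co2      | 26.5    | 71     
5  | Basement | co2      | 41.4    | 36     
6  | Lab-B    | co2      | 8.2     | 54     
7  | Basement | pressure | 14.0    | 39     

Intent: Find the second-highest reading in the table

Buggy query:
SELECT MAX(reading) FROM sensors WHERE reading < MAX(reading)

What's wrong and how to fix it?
Bug: The inner MAX is an aggregate inside WHERE, which is not allowed

Fix: Compute the overall MAX in a subquery, then take MAX of rows below it

Corrected query:
SELECT MAX(reading) FROM sensors WHERE reading < (SELECT MAX(reading) FROM sensors)

Result:
MAX(reading)
------------
56.9        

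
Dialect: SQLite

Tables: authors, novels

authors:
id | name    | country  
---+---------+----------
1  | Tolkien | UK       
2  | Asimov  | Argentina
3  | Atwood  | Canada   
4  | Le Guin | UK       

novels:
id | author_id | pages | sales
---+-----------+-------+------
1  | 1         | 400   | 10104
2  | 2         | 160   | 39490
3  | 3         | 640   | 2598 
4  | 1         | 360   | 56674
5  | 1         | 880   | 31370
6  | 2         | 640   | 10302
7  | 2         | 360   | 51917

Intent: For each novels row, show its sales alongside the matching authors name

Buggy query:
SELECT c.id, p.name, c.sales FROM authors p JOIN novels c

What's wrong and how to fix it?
Bug: Missing join condition: each novels row is matched to all authors rows instead of just its own

Fix: Specify the join condition linking the foreign key to the parent id

Corrected query:
SELECT c.id, p.name, c.sales FROM authors p JOIN novels c ON c.author_id = p.id

Result:
id | name    | sales
---+---------+------
1  | Tolkien | 10104
2  | Asimov  | 39490
3  | Atwood  | 2598 
4  | Tolkien | 56674
5  | Tolkien | 31370
6  | Asimov  | 10302
7  | Asimov  | 51917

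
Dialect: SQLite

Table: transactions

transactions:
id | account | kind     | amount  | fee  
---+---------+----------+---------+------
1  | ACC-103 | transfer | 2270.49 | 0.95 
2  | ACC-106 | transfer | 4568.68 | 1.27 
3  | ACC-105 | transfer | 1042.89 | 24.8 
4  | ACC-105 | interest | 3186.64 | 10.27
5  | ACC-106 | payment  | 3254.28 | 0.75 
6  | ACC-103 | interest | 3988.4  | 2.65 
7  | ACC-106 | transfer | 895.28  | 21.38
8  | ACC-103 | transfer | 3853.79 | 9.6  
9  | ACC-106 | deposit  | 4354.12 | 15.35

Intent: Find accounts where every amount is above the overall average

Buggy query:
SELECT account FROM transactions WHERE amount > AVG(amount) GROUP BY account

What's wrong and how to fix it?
Bug: AVG() is an aggregate; it can't sit directly in WHERE

Fix: Use a subquery for AVG and a HAVING MIN(...) filter so the condition holds for every row in the group

Corrected query:
SELECT account FROM transactions GROUP BY account HAVING MIN(amount) > (SELECT AVG(amount) FROM transactions)

Result:
(no rows)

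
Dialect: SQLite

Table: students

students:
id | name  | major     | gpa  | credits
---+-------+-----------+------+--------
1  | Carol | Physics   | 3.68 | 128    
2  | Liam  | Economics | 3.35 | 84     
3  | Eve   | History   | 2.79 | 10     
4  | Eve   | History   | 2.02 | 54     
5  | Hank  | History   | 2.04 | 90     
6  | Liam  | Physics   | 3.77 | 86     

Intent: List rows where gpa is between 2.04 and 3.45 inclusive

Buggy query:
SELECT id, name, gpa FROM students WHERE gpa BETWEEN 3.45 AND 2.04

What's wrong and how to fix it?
Bug: The bounds are reversed; BETWEEN a AND b requires a <= b to match anything

Fix: Swap the bounds so the smaller value comes first

Corrected query:
SELECT id, name, gpa FROM students WHERE gpa BETWEEN 2.04 AND 3.45

Result:
id | name | gpa 
---+------+-----
2  | Liam | 3.35
3  | Eve  | 2.79
5  | Hank | 2.04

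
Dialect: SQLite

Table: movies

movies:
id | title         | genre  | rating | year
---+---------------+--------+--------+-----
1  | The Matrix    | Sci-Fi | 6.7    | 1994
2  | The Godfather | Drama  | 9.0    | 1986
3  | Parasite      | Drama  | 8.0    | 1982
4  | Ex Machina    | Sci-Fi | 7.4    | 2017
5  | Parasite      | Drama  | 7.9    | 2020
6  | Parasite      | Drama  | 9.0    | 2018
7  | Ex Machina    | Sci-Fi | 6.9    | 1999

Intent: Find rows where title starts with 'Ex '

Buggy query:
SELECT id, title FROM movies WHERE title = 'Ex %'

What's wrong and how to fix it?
Bug: Wildcards only work with LIKE; '=' treats '%' as a literal character

Fix: Use LIKE for wildcard pattern matching

Corrected query:
SELECT id, title FROM movies WHERE title LIKE 'Ex %'

Result:
id | title     
---+-----------
4  | Ex Machina
7  | Ex Machina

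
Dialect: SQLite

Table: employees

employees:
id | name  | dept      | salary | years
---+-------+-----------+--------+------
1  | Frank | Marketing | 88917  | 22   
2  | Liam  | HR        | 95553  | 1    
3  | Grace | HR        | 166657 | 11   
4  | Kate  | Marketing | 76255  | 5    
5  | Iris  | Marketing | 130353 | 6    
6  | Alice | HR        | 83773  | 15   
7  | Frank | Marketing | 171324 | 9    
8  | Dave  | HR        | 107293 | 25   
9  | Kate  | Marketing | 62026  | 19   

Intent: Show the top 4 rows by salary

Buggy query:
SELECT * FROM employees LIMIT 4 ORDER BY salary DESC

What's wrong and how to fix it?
Bug: LIMIT must come after ORDER BY

Fix: Sort with ORDER BY, then apply LIMIT

Corrected query:
SELECT * FROM employees ORDER BY salary DESC LIMIT 4

Result:
id | name  | dept      | salary | years
---+-------+-----------+--------+------
7  | Frank | Marketing | 171324 | 9    
3  | Grace | HR        | 166657 | 11   
5  | Iris  | Marketing | 130353 | 6    
8  | Dave  | HR        | 107293 | 25   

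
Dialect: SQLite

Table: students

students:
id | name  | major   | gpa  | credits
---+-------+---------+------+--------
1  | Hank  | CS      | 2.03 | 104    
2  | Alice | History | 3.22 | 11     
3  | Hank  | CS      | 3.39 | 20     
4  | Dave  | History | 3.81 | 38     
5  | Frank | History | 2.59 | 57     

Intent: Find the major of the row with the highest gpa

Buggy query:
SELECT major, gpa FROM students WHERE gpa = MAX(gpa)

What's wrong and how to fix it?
Bug: WHERE is evaluated per row; an aggregate over the whole table isn't defined there

Fix: Wrap MAX in a scalar subquery so WHERE compares against a single value

Corrected query:
SELECT major, gpa FROM students WHERE gpa = (SELECT MAX(gpa) FROM students)

Result:
major   | gpa 
--------+-----
History | 3.81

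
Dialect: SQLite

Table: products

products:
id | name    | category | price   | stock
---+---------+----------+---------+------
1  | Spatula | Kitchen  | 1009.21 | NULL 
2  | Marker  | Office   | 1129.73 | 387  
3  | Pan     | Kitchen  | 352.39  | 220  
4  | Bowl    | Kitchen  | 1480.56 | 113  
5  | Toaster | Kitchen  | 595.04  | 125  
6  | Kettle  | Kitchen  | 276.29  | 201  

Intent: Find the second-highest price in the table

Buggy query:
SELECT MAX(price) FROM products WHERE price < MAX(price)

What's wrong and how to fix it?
Bug: The inner MAX is an aggregate inside WHERE, which is not allowed

Fix: Compute the overall MAX in a subquery, then take MAX of rows below it

Corrected query:
SELECT MAX(price) FROM products WHERE price < (SELECT MAX(price) FROM products)

Result:
MAX(price)
----------
1129.73   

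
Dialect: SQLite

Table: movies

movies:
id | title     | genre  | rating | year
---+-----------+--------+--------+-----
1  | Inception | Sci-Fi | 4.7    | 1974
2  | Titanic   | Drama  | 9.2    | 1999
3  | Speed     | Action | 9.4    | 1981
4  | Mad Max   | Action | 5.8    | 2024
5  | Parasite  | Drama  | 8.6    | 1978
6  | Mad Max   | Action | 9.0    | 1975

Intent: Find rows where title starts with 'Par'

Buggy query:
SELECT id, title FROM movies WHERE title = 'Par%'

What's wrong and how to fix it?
Bug: '=' compares the literal string including the % character; pattern matching needs LIKE

Fix: Replace '=' with LIKE so 'Par%' is treated as a pattern

Corrected query:
SELECT id, title FROM movies WHERE title LIKE 'Par%'

Result:
id | title   
---+---------
5  | Parasite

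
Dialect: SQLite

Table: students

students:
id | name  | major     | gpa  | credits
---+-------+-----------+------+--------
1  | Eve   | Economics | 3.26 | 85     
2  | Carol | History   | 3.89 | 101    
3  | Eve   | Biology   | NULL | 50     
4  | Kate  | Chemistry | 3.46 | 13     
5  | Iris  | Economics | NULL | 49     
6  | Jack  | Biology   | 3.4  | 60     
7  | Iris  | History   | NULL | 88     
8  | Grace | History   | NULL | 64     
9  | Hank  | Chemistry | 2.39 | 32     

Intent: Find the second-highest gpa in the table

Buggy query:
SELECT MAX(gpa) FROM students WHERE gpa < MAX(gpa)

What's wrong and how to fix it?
Bug: The inner MAX is an aggregate inside WHERE, which is not allowed

Fix: Put the inner MAX in a scalar subquery

Corrected query:
SELECT MAX(gpa) FROM students WHERE gpa < (SELECT MAX(gpa) FROM students)

Result:
MAX(gpa)
--------
3.46    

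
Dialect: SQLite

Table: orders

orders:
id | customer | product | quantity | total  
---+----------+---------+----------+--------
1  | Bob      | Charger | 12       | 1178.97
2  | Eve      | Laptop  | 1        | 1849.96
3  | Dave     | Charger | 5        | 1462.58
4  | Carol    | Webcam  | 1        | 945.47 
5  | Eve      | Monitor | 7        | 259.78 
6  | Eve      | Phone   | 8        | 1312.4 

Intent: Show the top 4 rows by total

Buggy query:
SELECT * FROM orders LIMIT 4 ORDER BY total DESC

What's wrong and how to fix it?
Bug: LIMIT must come after ORDER BY

Fix: Swap the clauses: ORDER BY first, then LIMIT

Corrected query:
SELECT * FROM orders ORDER BY total DESC LIMIT 4

Result:
id | customer | product | quantity | total  
---+----------+---------+----------+--------
2  | Eve      | Laptop  | 1        | 1849.96
3  | Dave     | Charger | 5        | 1462.58
6  | Eve      | Phone   | 8        | 1312.4 
1  | Bob      | Charger | 12       | 1178.97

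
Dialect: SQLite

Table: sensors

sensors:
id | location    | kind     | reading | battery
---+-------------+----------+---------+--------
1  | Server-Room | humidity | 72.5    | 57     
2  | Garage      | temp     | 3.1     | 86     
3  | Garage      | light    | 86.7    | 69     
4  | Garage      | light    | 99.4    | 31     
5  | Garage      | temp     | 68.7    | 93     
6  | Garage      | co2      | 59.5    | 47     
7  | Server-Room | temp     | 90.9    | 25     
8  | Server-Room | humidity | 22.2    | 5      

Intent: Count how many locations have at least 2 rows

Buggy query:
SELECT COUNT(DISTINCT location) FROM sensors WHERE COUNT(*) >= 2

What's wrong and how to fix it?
Bug: WHERE filters individual rows, not groups, so a group-level COUNT is invalid there

Fix: Use a subquery that GROUPs and filters with HAVING, then count its rows

Corrected query:
SELECT COUNT(*) FROM (SELECT location FROM sensors GROUP BY location HAVING COUNT(*) >= 2)

Result:
COUNT(*)
--------
2       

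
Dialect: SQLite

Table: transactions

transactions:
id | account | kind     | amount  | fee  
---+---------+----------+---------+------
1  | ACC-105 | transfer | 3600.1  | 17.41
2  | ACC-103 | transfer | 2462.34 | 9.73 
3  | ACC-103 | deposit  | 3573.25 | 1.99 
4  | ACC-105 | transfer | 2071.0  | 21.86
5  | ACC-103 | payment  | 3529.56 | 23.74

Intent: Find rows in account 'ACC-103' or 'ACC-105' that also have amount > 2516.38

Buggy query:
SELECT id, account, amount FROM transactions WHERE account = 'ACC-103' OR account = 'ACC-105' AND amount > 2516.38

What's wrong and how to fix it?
Bug: AND binds tighter than OR, so this parses as account = 'ACC-103' OR (account = 'ACC-105' AND amount > 2516.38)

Fix: Add parentheses around the OR so the AND applies to both alternatives

Corrected query:
SELECT id, account, amount FROM transactions WHERE (account = 'ACC-103' OR account = 'ACC-105') AND amount > 2516.38

Result:
id | account | amount 
---+---------+--------
1  | ACC-105 | 3600.1 
3  | ACC-103 | 3573.25
5  | ACC-103 | 3529.56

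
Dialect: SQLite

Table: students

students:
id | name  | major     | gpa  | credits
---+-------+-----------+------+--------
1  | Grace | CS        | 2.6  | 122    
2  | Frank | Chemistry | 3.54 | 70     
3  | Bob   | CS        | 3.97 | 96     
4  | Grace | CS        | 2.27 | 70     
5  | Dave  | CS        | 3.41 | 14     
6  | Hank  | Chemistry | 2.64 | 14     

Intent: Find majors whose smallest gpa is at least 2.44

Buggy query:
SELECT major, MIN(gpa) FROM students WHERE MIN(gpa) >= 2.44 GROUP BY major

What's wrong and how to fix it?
Bug: MIN() in WHERE is a misuse of aggregate

Fix: Use HAVING for the per-group MIN condition

Corrected query:
SELECT major, MIN(gpa) FROM students GROUP BY major HAVING MIN(gpa) >= 2.44

Result:
major     | MIN(gpa)
----------+---------
Chemistry | 2.64    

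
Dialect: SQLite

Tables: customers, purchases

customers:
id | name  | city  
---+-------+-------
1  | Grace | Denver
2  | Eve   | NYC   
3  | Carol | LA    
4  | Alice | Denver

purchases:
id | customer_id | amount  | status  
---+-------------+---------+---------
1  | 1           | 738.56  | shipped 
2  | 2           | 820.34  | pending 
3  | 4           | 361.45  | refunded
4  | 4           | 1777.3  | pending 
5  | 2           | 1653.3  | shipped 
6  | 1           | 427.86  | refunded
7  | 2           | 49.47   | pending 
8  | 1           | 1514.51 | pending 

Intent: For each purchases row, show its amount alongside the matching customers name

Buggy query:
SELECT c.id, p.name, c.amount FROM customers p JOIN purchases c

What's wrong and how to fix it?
Bug: JOIN with no ON clause produces a cartesian product; every purchases row pairs with every customers row

Fix: Add ON c.customer_id = p.id to the JOIN

Corrected query:
SELECT c.id, p.name, c.amount FROM customers p JOIN purchases c ON c.customer_id = p.id

Result:
id | name  | amount 
---+-------+--------
1  | Grace | 738.56 
2  | Eve   | 820.34 
3  | Alice | 361.45 
4  | Alice | 1777.3 
5  | Eve   | 1653.3 
6  | Grace | 427.86 
7  | Eve   | 49.47  
8  | Grace | 1514.51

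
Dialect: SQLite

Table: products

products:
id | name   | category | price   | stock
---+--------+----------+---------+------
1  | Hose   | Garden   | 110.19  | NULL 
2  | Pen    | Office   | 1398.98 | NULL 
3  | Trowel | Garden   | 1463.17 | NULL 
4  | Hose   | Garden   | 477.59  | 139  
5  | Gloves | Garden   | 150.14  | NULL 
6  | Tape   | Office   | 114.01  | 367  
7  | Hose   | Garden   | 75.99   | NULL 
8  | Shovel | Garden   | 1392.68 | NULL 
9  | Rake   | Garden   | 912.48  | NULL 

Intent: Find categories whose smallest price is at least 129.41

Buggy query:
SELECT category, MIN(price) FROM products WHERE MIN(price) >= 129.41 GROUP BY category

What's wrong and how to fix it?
Bug: MIN() in WHERE is a misuse of aggregate

Fix: Replace WHERE with HAVING after the GROUP BY

Corrected query:
SELECT category, MIN(price) FROM products GROUP BY category HAVING MIN(price) >= 129.41

Result:
(no rows)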